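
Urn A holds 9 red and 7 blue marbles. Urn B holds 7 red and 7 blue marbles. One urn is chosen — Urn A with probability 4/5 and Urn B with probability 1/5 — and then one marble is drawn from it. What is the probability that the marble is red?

11/20

From Urn A: P(red) = 9/16.
From Urn B: P(red) = 7/14.
Total probability = (4/5)(9/16) + (1/5)(7/14) = 11/20.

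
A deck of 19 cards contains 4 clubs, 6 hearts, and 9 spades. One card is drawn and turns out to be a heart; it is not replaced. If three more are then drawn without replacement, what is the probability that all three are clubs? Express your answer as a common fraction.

After the first draw, 4 of the remaining 18 cards are clubs.
P = 4/18 × 3/17 × 2/16 = 24/4896 = 1/204.

1/204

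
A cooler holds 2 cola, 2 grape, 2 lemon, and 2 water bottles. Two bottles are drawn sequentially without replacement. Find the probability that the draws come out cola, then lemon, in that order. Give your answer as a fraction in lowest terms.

1/14

Each draw changes the counts, so multiply the conditional probabilities along the sequence:
P = 2/8 × 2/7 = 4/56 = 1/14.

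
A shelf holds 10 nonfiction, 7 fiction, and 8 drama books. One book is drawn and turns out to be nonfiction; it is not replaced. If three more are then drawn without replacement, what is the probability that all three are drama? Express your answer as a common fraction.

With the first book removed, 8 drama remain out of 24.
P = 8/24 × 7/23 × 6/22 = 336/12144 = 7/253.

7/253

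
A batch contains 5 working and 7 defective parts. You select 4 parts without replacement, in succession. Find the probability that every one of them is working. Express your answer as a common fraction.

P(every draw is working) = 5/12 × 4/11 × 3/10 × 2/9 = 120/11880 = 1/99.

1/99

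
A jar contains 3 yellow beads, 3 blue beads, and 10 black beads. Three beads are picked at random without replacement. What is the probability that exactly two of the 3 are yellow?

One ordering (yellow drawn first) has probability 3/16 × 2/15 × 13/14 = 78/3360 = 13/560.
There are C(3,2) = 3 such orderings, each equally likely, so P = 3 × 13/560 = 39/560.

39/560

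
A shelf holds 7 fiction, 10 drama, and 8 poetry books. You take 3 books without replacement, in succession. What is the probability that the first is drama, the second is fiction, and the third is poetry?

14/345

Chain rule:
P = 10/25 × 7/24 × 8/23 = 560/13800 = 14/345.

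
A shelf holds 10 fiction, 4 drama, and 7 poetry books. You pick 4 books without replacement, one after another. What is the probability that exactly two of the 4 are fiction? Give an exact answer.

55/133

One ordering (fiction drawn first) has probability 10/21 × 9/20 × 11/19 × 10/18 = 9900/143640 = 55/798.
There are C(4,2) = 6 such orderings, each equally likely, so P = 6 × 55/798 = 55/133.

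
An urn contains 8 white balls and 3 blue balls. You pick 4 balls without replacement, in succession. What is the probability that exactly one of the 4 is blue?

One ordering (blue drawn first) has probability 3/11 × 8/10 × 7/9 × 6/8 = 1008/7920 = 7/55.
There are C(4,1) = 4 such orderings, each equally likely, so P = 4 × 7/55 = 28/55.

28/55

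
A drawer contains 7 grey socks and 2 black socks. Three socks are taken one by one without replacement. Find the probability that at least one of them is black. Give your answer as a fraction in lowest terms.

7/12

P(no black) = 7/9 × 6/8 × 5/7 = 210/504 = 5/12.
P(at least one) = 1 − 5/12 = 7/12.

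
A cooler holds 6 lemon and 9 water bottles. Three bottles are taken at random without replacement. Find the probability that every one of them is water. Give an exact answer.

12/65

P(every draw is water) = 9/15 × 8/14 × 7/13 = 504/2730 = 12/65.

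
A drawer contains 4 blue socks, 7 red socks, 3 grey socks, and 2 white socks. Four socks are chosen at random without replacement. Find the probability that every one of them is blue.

1/1820

P(all blue) = 4/16 × 3/15 × 2/14 × 1/13 = 24/43680 = 1/1820.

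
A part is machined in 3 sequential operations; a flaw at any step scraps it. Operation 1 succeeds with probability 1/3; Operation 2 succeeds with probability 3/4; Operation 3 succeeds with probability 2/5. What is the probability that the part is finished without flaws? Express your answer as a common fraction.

1/10

The events are sequential, so multiply the conditional probabilities:
P = 1/3 × 3/4 × 2/5 = 6/60 = 1/10.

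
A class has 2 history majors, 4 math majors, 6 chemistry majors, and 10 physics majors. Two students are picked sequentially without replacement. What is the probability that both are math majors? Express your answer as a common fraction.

P(all math majors) = 4/22 × 3/21 = 12/462 = 2/77.

2/77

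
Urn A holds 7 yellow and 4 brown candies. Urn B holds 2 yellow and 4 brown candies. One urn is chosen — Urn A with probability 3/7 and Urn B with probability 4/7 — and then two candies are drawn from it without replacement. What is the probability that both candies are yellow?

From Urn A: P(both yellow) = (7/11)(6/10) = 21/55.
From Urn B: P(both yellow) = (2/6)(1/5) = 1/15.
Total probability = (3/7)(21/55) + (4/7)(1/15) = 233/1155.

233/1155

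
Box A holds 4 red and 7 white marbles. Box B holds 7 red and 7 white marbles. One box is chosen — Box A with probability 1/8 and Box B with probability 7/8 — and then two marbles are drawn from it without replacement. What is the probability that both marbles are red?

From Box A: P(both red) = (4/11)(3/10) = 6/55.
From Box B: P(both red) = (7/14)(6/13) = 3/13.
Total probability = (1/8)(6/55) + (7/8)(3/13) = 1233/5720.

1233/5720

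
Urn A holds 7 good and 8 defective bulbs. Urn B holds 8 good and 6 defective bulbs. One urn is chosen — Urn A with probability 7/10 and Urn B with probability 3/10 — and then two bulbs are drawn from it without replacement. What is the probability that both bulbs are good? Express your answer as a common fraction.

151/650

From Urn A: P(both good) = (7/15)(6/14) = 1/5.
From Urn B: P(both good) = (8/14)(7/13) = 4/13.
Total probability = (7/10)(1/5) + (3/10)(4/13) = 151/650.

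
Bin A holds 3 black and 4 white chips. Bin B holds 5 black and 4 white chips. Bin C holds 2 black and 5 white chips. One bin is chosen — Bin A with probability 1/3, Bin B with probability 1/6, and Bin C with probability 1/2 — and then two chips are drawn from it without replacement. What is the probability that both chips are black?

From Bin A: P(both black) = (3/7)(2/6) = 1/7.
From Bin B: P(both black) = (5/9)(4/8) = 5/18.
From Bin C: P(both black) = (2/7)(1/6) = 1/21.
Total probability = (1/3)(1/7) + (1/6)(5/18) + (1/2)(1/21) = 89/756.

89/756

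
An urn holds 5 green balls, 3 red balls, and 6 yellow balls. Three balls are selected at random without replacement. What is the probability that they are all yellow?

P(all yellow) = 6/14 × 5/13 × 4/12 = 120/2184 = 5/91.

5/91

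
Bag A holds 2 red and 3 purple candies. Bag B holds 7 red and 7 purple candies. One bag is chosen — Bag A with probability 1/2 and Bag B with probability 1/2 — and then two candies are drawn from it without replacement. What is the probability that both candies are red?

43/260

From Bag A: P(both red) = (2/5)(1/4) = 1/10.
From Bag B: P(both red) = (7/14)(6/13) = 3/13.
Total probability = (1/2)(1/10) + (1/2)(3/13) = 43/260.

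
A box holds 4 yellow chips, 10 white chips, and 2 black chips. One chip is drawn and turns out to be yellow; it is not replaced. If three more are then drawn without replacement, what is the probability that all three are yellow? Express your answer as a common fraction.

1/455

After the first draw, 3 of the remaining 15 chips are yellow.
P = 3/15 × 2/14 × 1/13 = 6/2730 = 1/455.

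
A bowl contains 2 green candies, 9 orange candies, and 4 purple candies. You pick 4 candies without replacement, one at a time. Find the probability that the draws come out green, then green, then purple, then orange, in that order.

1/455

Chain rule:
P = 2/15 × 1/14 × 4/13 × 9/12 = 72/32760 = 1/455.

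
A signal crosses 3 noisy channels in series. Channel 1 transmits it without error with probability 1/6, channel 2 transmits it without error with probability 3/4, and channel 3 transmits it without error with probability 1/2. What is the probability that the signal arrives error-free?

1/16

The events are sequential, so multiply the conditional probabilities:
P = 1/6 × 3/4 × 1/2 = 3/48 = 1/16.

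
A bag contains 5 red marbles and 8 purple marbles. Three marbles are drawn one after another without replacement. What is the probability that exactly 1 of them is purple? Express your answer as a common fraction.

One ordering (purple drawn first) has probability 8/13 × 5/12 × 4/11 = 160/1716 = 40/429.
There are C(3,1) = 3 such orderings, each equally likely, so P = 3 × 40/429 = 40/143.

40/143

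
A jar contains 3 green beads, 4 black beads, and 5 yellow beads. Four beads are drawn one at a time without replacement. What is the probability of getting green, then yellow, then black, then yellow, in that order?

Chain rule:
P = 3/12 × 5/11 × 4/10 × 4/9 = 240/11880 = 2/99.

2/99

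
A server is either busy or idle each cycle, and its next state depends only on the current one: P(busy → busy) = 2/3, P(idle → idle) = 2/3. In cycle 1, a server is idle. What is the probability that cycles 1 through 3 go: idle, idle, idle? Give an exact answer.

Cycle 1 is given. For each transition, use the conditional probability from the current state:
P(idle | idle) = 2/3; P(idle | idle) = 2/3.
P = 2/3 × 2/3 = 4/9.

4/9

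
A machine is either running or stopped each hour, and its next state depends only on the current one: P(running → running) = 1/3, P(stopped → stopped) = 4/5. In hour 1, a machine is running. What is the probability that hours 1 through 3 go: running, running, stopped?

Hour 1 is given. For each transition, use the conditional probability from the current state:
P(running | running) = 1/3; P(stopped | running) = 2/3.
P = 1/3 × 2/3 = 2/9.

2/9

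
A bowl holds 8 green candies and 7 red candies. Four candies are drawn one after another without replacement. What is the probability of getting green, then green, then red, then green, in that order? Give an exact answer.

Each draw changes the counts, so multiply the conditional probabilities along the sequence:
P = 8/15 × 7/14 × 7/13 × 6/12 = 2352/32760 = 14/195.

14/195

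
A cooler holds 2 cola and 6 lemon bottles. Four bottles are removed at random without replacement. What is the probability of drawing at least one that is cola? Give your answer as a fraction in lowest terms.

P(no cola) = 6/8 × 5/7 × 4/6 × 3/5 = 360/1680 = 3/14.
P(at least one) = 1 − 3/14 = 11/14.

11/14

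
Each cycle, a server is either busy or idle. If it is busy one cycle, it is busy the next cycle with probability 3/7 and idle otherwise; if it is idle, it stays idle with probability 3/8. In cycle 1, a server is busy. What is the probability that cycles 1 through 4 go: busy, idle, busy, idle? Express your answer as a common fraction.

Cycle 1 is given. For each transition, use the conditional probability from the current state:
P(idle | busy) = 4/7; P(busy | idle) = 5/8; P(idle | busy) = 4/7.
P = 4/7 × 5/8 × 4/7 = 80/392 = 10/49.

10/49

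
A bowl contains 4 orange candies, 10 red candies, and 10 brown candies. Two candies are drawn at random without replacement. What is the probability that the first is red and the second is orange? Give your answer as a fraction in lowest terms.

Chain rule:
P = 10/24 × 4/23 = 40/552 = 5/69.

5/69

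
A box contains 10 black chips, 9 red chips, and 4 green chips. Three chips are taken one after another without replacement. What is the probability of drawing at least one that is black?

135/161

P(no black) = 13/23 × 12/22 × 11/21 = 1716/10626 = 26/161.
P(at least one) = 1 − 26/161 = 135/161.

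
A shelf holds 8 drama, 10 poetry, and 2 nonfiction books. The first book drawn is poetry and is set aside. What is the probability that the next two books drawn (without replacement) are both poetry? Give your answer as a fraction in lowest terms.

4/19

After the first draw, 9 of the remaining 19 books are poetry.
P = 9/19 × 8/18 = 72/342 = 4/19.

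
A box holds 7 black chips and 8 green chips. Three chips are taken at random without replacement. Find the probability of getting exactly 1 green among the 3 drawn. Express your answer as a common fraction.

24/65

One ordering (green drawn first) has probability 8/15 × 7/14 × 6/13 = 336/2730 = 8/65.
There are C(3,1) = 3 such orderings, each equally likely, so P = 3 × 8/65 = 24/65.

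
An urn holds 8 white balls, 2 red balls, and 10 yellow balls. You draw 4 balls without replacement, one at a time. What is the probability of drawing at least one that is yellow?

P(no yellow) = 10/20 × 9/19 × 8/18 × 7/17 = 5040/116280 = 14/323.
P(at least one) = 1 − 14/323 = 309/323.

309/323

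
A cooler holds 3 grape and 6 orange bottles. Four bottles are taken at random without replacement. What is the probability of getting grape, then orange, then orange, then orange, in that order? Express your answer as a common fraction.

5/42

Chain rule:
P = 3/9 × 6/8 × 5/7 × 4/6 = 360/3024 = 5/42.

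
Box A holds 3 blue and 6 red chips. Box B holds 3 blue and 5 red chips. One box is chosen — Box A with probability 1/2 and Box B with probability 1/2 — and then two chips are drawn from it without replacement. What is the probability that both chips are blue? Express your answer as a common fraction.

2/21

From Box A: P(both blue) = (3/9)(2/8) = 1/12.
From Box B: P(both blue) = (3/8)(2/7) = 3/28.
Total probability = (1/2)(1/12) + (1/2)(3/28) = 2/21.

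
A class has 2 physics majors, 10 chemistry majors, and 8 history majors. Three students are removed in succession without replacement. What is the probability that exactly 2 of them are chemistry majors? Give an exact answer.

15/38

One ordering (chemistry majors drawn first) has probability 10/20 × 9/19 × 10/18 = 900/6840 = 5/38.
There are C(3,2) = 3 such orderings, each equally likely, so P = 3 × 5/38 = 15/38.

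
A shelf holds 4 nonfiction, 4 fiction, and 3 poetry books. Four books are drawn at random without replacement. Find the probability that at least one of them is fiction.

59/66

P(no fiction) = 7/11 × 6/10 × 5/9 × 4/8 = 840/7920 = 7/66.
P(at least one) = 1 − 7/66 = 59/66.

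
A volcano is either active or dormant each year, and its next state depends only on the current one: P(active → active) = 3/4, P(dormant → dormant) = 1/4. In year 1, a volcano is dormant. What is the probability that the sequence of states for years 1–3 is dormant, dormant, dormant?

1/16

Year 1 is given. For each transition, use the conditional probability from the current state:
P(dormant | dormant) = 1/4; P(dormant | dormant) = 1/4.
P = 1/4 × 1/4 = 1/16.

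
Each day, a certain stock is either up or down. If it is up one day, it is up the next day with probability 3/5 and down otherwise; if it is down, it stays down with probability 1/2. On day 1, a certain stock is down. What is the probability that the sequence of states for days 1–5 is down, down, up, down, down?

Day 1 is given. For each transition, use the conditional probability from the current state:
P(down | down) = 1/2; P(up | down) = 1/2; P(down | up) = 2/5; P(down | down) = 1/2.
P = 1/2 × 1/2 × 2/5 × 1/2 = 2/40 = 1/20.

1/20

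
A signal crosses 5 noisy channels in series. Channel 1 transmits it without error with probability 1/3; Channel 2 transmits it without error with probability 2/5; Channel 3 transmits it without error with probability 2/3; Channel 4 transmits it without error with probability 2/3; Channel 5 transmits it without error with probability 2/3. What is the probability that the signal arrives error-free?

16/405

The events are sequential, so multiply the conditional probabilities:
P = 1/3 × 2/5 × 2/3 × 2/3 × 2/3 = 16/405.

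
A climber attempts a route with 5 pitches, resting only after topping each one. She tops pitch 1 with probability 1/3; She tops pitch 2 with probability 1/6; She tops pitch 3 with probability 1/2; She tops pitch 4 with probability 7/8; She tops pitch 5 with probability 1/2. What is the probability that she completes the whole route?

7/576

Multiplying along the chain,
P = 1/3 × 1/6 × 1/2 × 7/8 × 1/2 = 7/576.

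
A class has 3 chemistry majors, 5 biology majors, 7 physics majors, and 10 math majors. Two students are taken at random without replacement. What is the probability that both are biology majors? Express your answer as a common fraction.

P = 5/25 × 4/24 = 20/600 = 1/30.

1/30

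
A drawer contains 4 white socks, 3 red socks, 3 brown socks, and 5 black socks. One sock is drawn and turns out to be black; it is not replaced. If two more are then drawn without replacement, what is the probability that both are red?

After the first draw, 3 of the remaining 14 socks are red.
P = 3/14 × 2/13 = 6/182 = 3/91.

3/91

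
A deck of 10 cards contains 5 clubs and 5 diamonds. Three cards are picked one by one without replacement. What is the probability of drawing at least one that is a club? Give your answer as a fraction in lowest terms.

11/12

P(no clubs) = 5/10 × 4/9 × 3/8 = 60/720 = 1/12.
P(at least one) = 1 − 1/12 = 11/12.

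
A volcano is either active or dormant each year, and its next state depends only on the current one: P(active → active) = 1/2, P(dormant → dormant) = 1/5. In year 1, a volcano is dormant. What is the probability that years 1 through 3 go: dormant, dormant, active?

4/25

Year 1 is given. For each transition, use the conditional probability from the current state:
P(dormant | dormant) = 1/5; P(active | dormant) = 4/5.
P = 1/5 × 4/5 = 4/25.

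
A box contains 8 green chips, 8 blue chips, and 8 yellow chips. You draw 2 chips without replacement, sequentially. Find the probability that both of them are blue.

7/69

P(all blue) = 8/24 × 7/23 = 56/552 = 7/69.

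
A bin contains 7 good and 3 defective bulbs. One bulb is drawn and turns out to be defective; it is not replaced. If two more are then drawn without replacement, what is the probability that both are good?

7/12

With the first bulb removed, 7 good remain out of 9.
P = 7/9 × 6/8 = 42/72 = 7/12.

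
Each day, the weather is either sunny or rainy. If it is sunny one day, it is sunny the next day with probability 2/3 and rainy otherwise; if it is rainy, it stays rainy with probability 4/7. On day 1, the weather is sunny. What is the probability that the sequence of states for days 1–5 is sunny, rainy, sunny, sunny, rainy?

2/63

Day 1 is given. For each transition, use the conditional probability from the current state:
P(rainy | sunny) = 1/3; P(sunny | rainy) = 3/7; P(sunny | sunny) = 2/3; P(rainy | sunny) = 1/3.
P = 1/3 × 3/7 × 2/3 × 1/3 = 6/189 = 2/63.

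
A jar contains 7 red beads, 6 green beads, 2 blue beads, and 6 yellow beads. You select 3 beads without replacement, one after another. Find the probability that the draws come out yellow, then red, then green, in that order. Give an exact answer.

Each draw changes the counts, so multiply the conditional probabilities along the sequence:
P = 6/21 × 7/20 × 6/19 = 252/7980 = 3/95.

3/95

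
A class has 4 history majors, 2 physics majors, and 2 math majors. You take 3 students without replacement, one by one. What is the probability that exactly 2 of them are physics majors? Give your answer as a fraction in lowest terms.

3/28

One ordering (physics majors drawn first) has probability 2/8 × 1/7 × 6/6 = 12/336 = 1/28.
There are C(3,2) = 3 such orderings, each equally likely, so P = 3 × 1/28 = 3/28.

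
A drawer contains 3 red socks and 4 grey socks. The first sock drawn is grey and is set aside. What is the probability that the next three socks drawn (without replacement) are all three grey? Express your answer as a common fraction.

After the first draw, 3 of the remaining 6 socks are grey.
P = 3/6 × 2/5 × 1/4 = 6/120 = 1/20.

1/20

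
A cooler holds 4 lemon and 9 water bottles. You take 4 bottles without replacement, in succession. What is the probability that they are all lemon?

P = 4/13 × 3/12 × 2/11 × 1/10 = 24/17160 = 1/715.

1/715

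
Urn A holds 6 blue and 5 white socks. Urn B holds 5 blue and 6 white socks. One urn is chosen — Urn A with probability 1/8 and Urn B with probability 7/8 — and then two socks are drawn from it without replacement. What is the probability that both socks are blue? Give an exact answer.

17/88

From Urn A: P(both blue) = (6/11)(5/10) = 3/11.
From Urn B: P(both blue) = (5/11)(4/10) = 2/11.
Total probability = (1/8)(3/11) + (7/8)(2/11) = 17/88.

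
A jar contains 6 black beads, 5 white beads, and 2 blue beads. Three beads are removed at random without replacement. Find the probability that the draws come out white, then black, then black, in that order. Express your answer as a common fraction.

25/286

Chain rule:
P = 5/13 × 6/12 × 5/11 = 150/1716 = 25/286.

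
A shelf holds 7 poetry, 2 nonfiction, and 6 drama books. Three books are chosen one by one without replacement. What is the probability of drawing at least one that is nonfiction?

P(no nonfiction) = 13/15 × 12/14 × 11/13 = 1716/2730 = 22/35.
P(at least one) = 1 − 22/35 = 13/35.

13/35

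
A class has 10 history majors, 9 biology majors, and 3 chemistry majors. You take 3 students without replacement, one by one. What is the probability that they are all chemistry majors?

P = 3/22 × 2/21 × 1/20 = 6/9240 = 1/1540.

1/1540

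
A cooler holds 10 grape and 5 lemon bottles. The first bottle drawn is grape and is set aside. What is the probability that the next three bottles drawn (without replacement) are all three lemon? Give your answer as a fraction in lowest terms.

5/182

After the first draw, 5 of the remaining 14 bottles are lemon.
P = 5/14 × 4/13 × 3/12 = 60/2184 = 5/182.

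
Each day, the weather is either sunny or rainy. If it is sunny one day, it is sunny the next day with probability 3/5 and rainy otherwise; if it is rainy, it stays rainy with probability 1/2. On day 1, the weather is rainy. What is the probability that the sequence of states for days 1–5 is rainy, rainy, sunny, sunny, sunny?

Day 1 is given. For each transition, use the conditional probability from the current state:
P(rainy | rainy) = 1/2; P(sunny | rainy) = 1/2; P(sunny | sunny) = 3/5; P(sunny | sunny) = 3/5.
P = 1/2 × 1/2 × 3/5 × 3/5 = 9/100.

9/100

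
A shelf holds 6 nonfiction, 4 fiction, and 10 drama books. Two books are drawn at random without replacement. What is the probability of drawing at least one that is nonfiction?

P(no nonfiction) = 14/20 × 13/19 = 182/380 = 91/190.
P(at least one) = 1 − 91/190 = 99/190.

99/190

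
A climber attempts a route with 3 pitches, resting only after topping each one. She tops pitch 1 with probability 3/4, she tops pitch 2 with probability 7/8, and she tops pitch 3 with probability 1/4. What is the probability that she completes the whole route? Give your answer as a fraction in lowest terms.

The events are sequential, so multiply the conditional probabilities:
P = 3/4 × 7/8 × 1/4 = 21/128.

21/128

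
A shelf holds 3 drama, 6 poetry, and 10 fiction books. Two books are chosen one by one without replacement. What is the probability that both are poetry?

5/57

P = 6/19 × 5/18 = 30/342 = 5/57.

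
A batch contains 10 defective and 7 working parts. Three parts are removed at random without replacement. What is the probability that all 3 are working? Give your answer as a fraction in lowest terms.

P(every draw is working) = 7/17 × 6/16 × 5/15 = 210/4080 = 7/136.

7/136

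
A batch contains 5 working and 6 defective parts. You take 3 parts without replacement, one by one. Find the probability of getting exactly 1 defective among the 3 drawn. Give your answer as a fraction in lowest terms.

One ordering (defective drawn first) has probability 6/11 × 5/10 × 4/9 = 120/990 = 4/33.
There are C(3,1) = 3 such orderings, each equally likely, so P = 3 × 4/33 = 4/11.

4/11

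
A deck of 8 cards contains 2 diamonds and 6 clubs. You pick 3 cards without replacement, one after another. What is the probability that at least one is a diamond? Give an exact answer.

9/14

P(no diamonds) = 6/8 × 5/7 × 4/6 = 120/336 = 5/14.
P(at least one) = 1 − 5/14 = 9/14.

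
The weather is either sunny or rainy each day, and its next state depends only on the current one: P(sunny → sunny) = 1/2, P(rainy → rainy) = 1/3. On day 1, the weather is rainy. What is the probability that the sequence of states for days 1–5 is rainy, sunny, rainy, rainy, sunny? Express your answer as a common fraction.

Day 1 is given. For each transition, use the conditional probability from the current state:
P(sunny | rainy) = 2/3; P(rainy | sunny) = 1/2; P(rainy | rainy) = 1/3; P(sunny | rainy) = 2/3.
P = 2/3 × 1/2 × 1/3 × 2/3 = 4/54 = 2/27.

2/27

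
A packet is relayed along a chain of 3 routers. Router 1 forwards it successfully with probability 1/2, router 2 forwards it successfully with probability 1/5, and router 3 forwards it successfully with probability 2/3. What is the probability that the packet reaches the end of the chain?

1/15

The events are sequential, so multiply the conditional probabilities:
P = 1/2 × 1/5 × 2/3 = 2/30 = 1/15.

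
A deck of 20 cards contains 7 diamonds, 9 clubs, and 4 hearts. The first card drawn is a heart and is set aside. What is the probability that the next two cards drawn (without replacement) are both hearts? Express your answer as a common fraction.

After the first draw, 3 of the remaining 19 cards are hearts.
P = 3/19 × 2/18 = 6/342 = 1/57.

1/57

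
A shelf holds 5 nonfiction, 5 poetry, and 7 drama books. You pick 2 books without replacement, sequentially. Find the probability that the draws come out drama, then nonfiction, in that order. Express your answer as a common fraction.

35/272

Each draw changes the counts, so multiply the conditional probabilities along the sequence:
P = 7/17 × 5/16 = 35/272.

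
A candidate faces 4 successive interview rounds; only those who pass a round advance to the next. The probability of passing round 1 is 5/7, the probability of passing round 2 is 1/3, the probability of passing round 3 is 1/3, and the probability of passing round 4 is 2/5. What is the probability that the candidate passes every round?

2/63

The events are sequential, so multiply the conditional probabilities:
P = 5/7 × 1/3 × 1/3 × 2/5 = 10/315 = 2/63.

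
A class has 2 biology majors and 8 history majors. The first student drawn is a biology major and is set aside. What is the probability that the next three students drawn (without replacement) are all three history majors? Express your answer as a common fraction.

With the first student removed, 8 history majors remain out of 9.
P = 8/9 × 7/8 × 6/7 = 336/504 = 2/3.

2/3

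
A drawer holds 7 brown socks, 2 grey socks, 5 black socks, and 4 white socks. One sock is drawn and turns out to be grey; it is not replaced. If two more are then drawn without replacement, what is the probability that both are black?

5/68

After the first draw, 5 of the remaining 17 socks are black.
P = 5/17 × 4/16 = 20/272 = 5/68.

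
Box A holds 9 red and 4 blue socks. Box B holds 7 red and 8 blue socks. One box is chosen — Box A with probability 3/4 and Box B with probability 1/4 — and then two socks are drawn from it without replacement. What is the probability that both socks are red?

From Box A: P(both red) = (9/13)(8/12) = 6/13.
From Box B: P(both red) = (7/15)(6/14) = 1/5.
Total probability = (3/4)(6/13) + (1/4)(1/5) = 103/260.

103/260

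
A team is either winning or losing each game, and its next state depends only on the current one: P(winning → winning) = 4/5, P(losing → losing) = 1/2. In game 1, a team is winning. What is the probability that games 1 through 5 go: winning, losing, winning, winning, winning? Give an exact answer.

8/125

Game 1 is given. For each transition, use the conditional probability from the current state:
P(losing | winning) = 1/5; P(winning | losing) = 1/2; P(winning | winning) = 4/5; P(winning | winning) = 4/5.
P = 1/5 × 1/2 × 4/5 × 4/5 = 16/250 = 8/125.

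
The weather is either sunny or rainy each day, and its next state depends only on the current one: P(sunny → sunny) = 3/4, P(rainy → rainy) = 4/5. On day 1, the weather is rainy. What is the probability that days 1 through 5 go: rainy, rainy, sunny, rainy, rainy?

Day 1 is given. For each transition, use the conditional probability from the current state:
P(rainy | rainy) = 4/5; P(sunny | rainy) = 1/5; P(rainy | sunny) = 1/4; P(rainy | rainy) = 4/5.
P = 4/5 × 1/5 × 1/4 × 4/5 = 16/500 = 4/125.

4/125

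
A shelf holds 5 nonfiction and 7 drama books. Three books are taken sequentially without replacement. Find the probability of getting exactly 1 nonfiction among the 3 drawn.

One ordering (nonfiction drawn first) has probability 5/12 × 7/11 × 6/10 = 210/1320 = 7/44.
There are C(3,1) = 3 such orderings, each equally likely, so P = 3 × 7/44 = 21/44.

21/44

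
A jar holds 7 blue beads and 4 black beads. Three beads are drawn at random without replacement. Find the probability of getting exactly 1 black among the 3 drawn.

28/55

One ordering (black drawn first) has probability 4/11 × 7/10 × 6/9 = 168/990 = 28/165.
There are C(3,1) = 3 such orderings, each equally likely, so P = 3 × 28/165 = 28/55.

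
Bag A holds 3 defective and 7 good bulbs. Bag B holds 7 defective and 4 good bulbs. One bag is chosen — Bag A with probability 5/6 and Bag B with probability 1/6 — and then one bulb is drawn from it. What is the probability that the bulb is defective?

47/132

From Bag A: P(defective) = 3/10.
From Bag B: P(defective) = 7/11.
Total probability = (5/6)(3/10) + (1/6)(7/11) = 47/132.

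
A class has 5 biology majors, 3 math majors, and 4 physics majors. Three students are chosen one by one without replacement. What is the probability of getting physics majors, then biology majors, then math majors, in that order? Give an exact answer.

1/22

Multiply the probability of each draw given the previous ones:
P = 4/12 × 5/11 × 3/10 = 60/1320 = 1/22.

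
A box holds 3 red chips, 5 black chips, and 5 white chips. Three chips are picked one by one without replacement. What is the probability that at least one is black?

P(no black) = 8/13 × 7/12 × 6/11 = 336/1716 = 28/143.
P(at least one) = 1 − 28/143 = 115/143.

115/143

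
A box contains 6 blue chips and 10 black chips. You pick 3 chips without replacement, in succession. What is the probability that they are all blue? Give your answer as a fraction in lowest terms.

1/28

P(all blue) = 6/16 × 5/15 × 4/14 = 120/3360 = 1/28.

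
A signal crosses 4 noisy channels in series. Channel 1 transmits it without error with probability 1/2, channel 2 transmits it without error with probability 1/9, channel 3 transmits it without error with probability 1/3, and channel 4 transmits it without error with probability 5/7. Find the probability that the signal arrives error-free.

5/378

Each stage is reached only if all earlier stages succeed, so
P = 1/2 × 1/9 × 1/3 × 5/7 = 5/378.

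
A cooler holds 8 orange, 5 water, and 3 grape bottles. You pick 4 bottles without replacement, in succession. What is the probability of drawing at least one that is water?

P(no water) = 11/16 × 10/15 × 9/14 × 8/13 = 7920/43680 = 33/182.
P(at least one) = 1 − 33/182 = 149/182.

149/182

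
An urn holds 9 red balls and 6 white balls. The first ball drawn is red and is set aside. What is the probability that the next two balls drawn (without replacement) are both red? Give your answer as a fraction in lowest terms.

After the first draw, 8 of the remaining 14 balls are red.
P = 8/14 × 7/13 = 56/182 = 4/13.

4/13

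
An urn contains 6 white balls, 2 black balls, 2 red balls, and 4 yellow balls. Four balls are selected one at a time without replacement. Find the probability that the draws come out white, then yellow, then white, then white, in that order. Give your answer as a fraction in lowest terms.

20/1001

Multiply the probability of each draw given the previous ones:
P = 6/14 × 4/13 × 5/12 × 4/11 = 480/24024 = 20/1001.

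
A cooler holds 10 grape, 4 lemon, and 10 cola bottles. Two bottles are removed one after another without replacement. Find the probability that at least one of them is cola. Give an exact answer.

P(no cola) = 14/24 × 13/23 = 182/552 = 91/276.
P(at least one) = 1 − 91/276 = 185/276.

185/276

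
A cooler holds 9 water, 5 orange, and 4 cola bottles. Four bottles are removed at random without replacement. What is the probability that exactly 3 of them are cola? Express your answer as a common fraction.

14/765

One ordering (cola drawn first) has probability 4/18 × 3/17 × 2/16 × 14/15 = 336/73440 = 7/1530.
There are C(4,3) = 4 such orderings, each equally likely, so P = 4 × 7/1530 = 14/765.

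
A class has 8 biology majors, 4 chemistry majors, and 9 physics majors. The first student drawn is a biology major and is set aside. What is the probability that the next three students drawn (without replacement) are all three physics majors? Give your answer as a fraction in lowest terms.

7/95

With the first student removed, 9 physics majors remain out of 20.
P = 9/20 × 8/19 × 7/18 = 504/6840 = 7/95.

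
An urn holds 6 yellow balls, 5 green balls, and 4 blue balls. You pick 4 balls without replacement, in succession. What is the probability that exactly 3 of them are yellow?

One ordering (yellow drawn first) has probability 6/15 × 5/14 × 4/13 × 9/12 = 1080/32760 = 3/91.
There are C(4,3) = 4 such orderings, each equally likely, so P = 4 × 3/91 = 12/91.

12/91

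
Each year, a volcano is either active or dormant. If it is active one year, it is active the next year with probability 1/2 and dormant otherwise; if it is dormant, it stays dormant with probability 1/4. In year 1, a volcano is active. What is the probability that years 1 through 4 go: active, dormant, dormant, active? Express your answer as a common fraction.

Year 1 is given. For each transition, use the conditional probability from the current state:
P(dormant | active) = 1/2; P(dormant | dormant) = 1/4; P(active | dormant) = 3/4.
P = 1/2 × 1/4 × 3/4 = 3/32.

3/32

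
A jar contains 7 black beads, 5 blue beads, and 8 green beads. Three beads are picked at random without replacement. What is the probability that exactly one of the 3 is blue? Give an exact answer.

35/76

One ordering (blue drawn first) has probability 5/20 × 15/19 × 14/18 = 1050/6840 = 35/228.
There are C(3,1) = 3 such orderings, each equally likely, so P = 3 × 35/228 = 35/76.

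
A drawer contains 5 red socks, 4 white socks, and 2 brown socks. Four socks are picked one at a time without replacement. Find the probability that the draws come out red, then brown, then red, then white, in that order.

2/99

Each draw changes the counts, so multiply the conditional probabilities along the sequence:
P = 5/11 × 2/10 × 4/9 × 4/8 = 160/7920 = 2/99.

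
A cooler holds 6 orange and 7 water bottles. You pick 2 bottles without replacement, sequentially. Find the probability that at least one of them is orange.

P(no orange) = 7/13 × 6/12 = 42/156 = 7/26.
P(at least one) = 1 − 7/26 = 19/26.

19/26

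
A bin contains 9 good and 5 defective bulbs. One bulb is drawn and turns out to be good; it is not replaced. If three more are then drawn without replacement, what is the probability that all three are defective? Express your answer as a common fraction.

With the first bulb removed, 5 defective remain out of 13.
P = 5/13 × 4/12 × 3/11 = 60/1716 = 5/143.

5/143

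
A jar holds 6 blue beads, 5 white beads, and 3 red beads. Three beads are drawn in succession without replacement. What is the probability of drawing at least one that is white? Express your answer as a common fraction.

P(no white) = 9/14 × 8/13 × 7/12 = 504/2184 = 3/13.
P(at least one) = 1 − 3/13 = 10/13.

10/13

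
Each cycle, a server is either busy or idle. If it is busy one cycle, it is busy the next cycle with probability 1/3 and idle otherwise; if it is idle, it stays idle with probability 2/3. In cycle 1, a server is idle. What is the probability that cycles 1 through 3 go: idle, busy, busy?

1/9

Cycle 1 is given. For each transition, use the conditional probability from the current state:
P(busy | idle) = 1/3; P(busy | busy) = 1/3.
P = 1/3 × 1/3 = 1/9.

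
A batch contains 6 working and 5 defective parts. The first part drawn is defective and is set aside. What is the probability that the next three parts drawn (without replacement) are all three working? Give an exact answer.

1/6

After the first draw, 6 of the remaining 10 parts are working.
P = 6/10 × 5/9 × 4/8 = 120/720 = 1/6.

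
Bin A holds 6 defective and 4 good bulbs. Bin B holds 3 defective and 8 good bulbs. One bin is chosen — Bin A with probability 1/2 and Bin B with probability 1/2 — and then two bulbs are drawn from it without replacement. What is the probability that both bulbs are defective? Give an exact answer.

From Bin A: P(both defective) = (6/10)(5/9) = 1/3.
From Bin B: P(both defective) = (3/11)(2/10) = 3/55.
Total probability = (1/2)(1/3) + (1/2)(3/55) = 32/165.

32/165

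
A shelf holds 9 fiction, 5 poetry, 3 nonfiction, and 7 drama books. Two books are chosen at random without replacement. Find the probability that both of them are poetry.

P = 5/24 × 4/23 = 20/552 = 5/138.

5/138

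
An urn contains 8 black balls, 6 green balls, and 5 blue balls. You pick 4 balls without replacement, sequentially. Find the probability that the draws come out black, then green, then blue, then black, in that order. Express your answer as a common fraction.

Each draw changes the counts, so multiply the conditional probabilities along the sequence:
P = 8/19 × 6/18 × 5/17 × 7/16 = 1680/93024 = 35/1938.

35/1938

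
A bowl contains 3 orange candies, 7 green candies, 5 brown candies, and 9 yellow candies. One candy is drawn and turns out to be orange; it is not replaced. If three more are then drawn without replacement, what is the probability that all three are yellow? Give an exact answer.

12/253

After the first draw, 9 of the remaining 23 candies are yellow.
P = 9/23 × 8/22 × 7/21 = 504/10626 = 12/253.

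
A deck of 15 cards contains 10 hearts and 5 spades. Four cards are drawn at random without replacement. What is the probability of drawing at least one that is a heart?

P(no hearts) = 5/15 × 4/14 × 3/13 × 2/12 = 120/32760 = 1/273.
P(at least one) = 1 − 1/273 = 272/273.

272/273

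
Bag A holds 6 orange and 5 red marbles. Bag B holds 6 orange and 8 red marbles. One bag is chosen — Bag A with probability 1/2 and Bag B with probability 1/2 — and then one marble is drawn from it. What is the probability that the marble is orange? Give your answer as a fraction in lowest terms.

From Bag A: P(orange) = 6/11.
From Bag B: P(orange) = 6/14.
Total probability = (1/2)(6/11) + (1/2)(6/14) = 75/154.

75/154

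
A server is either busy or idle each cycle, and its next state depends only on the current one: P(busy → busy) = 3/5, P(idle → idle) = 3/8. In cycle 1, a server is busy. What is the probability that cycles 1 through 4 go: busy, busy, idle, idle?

9/100

Cycle 1 is given. For each transition, use the conditional probability from the current state:
P(busy | busy) = 3/5; P(idle | busy) = 2/5; P(idle | idle) = 3/8.
P = 3/5 × 2/5 × 3/8 = 18/200 = 9/100.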